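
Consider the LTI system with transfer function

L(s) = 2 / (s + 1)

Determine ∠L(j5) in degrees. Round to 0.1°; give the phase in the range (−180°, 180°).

Substitute s = j5:
Numerator: 2 = 2 + j0
Denominator: (j5) + 1 = 1 + j5
|N| = √(2² + 0²) ≈ 2, ∠N ≈ 0.00°
|D| = √(1² + 5²) ≈ 5.099, ∠D ≈ 78.69°
∠L = 0.00° − 78.69° = -78.69°

-78.7°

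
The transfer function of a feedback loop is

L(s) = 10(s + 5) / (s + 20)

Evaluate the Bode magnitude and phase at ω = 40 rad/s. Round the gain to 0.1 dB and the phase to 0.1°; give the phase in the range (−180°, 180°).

At s = jω = j40:
zero (s+5): 5 + j40 → |·| = √(5²+40²) = √1625 ≈ 40.311, ∠ = arctan(40/5) ≈ 82.87°
pole (s+20): 20 + j40 → |·| = √(20²+40²) = √2000 ≈ 44.721, ∠ = arctan(40/20) ≈ 63.43°
|L| = 10 · 40.311 / 44.721 ≈ 9.0139
Gain = 20 log₁₀(9.0139) ≈ 19.10 dB
∠L = 82.87° − 63.43° = 19.44°

19.1 dB, 19.4°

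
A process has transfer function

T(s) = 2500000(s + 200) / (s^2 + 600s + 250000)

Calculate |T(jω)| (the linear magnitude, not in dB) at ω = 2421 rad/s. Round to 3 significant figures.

At s = jω = j2421:
zero (s+200): 200 + j2421 → |·| = √(200²+2421²) = √5901241 ≈ 2429.2, ∠ = arctan(2421/200) ≈ 85.28°
quadratic: (j2421)² + 600·j2421 + 250000 = -5611241 + j1452600 → |·| ≈ 5.7962e+06, ∠ ≈ 165.49°
|T| = 2500000 · 2429.2 / 5.7962e+06 ≈ 1047.8

1.05e+03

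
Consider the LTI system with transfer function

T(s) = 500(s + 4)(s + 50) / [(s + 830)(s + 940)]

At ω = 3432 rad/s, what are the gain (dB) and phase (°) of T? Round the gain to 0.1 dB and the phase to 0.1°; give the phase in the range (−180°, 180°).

At s = jω = j3432:
zero (s+4): 4 + j3432 → |·| = √(4²+3432²) = √11778640 ≈ 3432, ∠ = arctan(3432/4) ≈ 89.93°
zero (s+50): 50 + j3432 → |·| = √(50²+3432²) = √11781124 ≈ 3432.4, ∠ = arctan(3432/50) ≈ 89.17°
pole (s+830): 830 + j3432 → |·| = √(830²+3432²) = √12467524 ≈ 3530.9, ∠ = arctan(3432/830) ≈ 76.40°
pole (s+940): 940 + j3432 → |·| = √(940²+3432²) = √12662224 ≈ 3558.4, ∠ = arctan(3432/940) ≈ 74.68°
|T| = 500 · 1.178e+07 / 1.2564e+07 ≈ 468.8
Gain = 20 log₁₀(468.8) ≈ 53.42 dB
∠T = 179.10° − 151.08° = 28.02°

53.4 dB, 28.0°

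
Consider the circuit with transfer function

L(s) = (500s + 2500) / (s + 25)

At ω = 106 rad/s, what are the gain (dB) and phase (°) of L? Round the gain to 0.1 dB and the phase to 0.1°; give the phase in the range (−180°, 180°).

Substitute s = j106:
Numerator: 500(j106) + 2500 = 2500 + j53000
Denominator: (j106) + 25 = 25 + j106
|N| = √(2500² + 53000²) ≈ 53059, ∠N ≈ 87.30°
|D| = √(25² + 106²) ≈ 108.91, ∠D ≈ 76.73°
|L| = 53059 / 108.91 ≈ 487.18
Gain = 20 log₁₀(487.18) ≈ 53.75 dB
∠L = 87.30° − 76.73° = 10.57°

53.8 dB, 10.6°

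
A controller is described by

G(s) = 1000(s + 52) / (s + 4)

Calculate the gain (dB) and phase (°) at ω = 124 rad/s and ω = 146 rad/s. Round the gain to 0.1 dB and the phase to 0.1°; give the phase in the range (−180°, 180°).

ω = 124: 60.7 dB, -20.9°; ω = 146: 60.5 dB, -18.0°

At s = jω = j124:
zero (s+52): 52 + j124 → |·| = √(52²+124²) = √18080 ≈ 134.46, ∠ = arctan(124/52) ≈ 67.25°
pole (s+4): 4 + j124 → |·| = √(4²+124²) = √15392 ≈ 124.06, ∠ = arctan(124/4) ≈ 88.15°
|G| = 1000 · 134.46 / 124.06 ≈ 1083.8
Gain = 20 log₁₀(1083.8) ≈ 60.70 dB
∠G = 67.25° − 88.15° = -20.90°

At s = jω = j146:
zero (s+52): 52 + j146 → |·| = √(52²+146²) = √24020 ≈ 154.98, ∠ = arctan(146/52) ≈ 70.40°
pole (s+4): 4 + j146 → |·| = √(4²+146²) = √21332 ≈ 146.05, ∠ = arctan(146/4) ≈ 88.43°
|G| = 1000 · 154.98 / 146.05 ≈ 1061.1
Gain = 20 log₁₀(1061.1) ≈ 60.52 dB
∠G = 70.40° − 88.43° = -18.03°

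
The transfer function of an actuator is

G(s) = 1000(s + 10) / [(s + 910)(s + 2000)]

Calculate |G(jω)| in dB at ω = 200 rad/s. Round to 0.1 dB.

At s = jω = j200:
zero (s+10): 10 + j200 → |·| = √(10²+200²) = √40100 ≈ 200.25, ∠ = arctan(200/10) ≈ 87.14°
pole (s+910): 910 + j200 → |·| = √(910²+200²) = √868100 ≈ 931.72, ∠ = arctan(200/910) ≈ 12.40°
pole (s+2000): 2000 + j200 → |·| = √(2000²+200²) = √4040000 ≈ 2010, ∠ = arctan(200/2000) ≈ 5.71°
|G| = 1000 · 200.25 / 1.8728e+06 ≈ 0.10693
Gain = 20 log₁₀(0.10693) ≈ -19.42 dB

-19.4 dB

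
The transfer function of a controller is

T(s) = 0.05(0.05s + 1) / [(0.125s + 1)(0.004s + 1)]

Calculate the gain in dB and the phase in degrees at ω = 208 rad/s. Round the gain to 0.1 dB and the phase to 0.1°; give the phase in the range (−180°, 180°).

-36.2 dB, -43.1°

At ω = 208 rad/s:
zero (1 + j208·0.05) = 1 + j10.4 → |·| ≈ 10.448, ∠ ≈ 84.51°
pole (1 + j208·0.125) = 1 + j26 → |·| ≈ 26.019, ∠ ≈ 87.80°
pole (1 + j208·0.004) = 1 + j0.832 → |·| ≈ 1.3009, ∠ ≈ 39.76°
|T| = 0.05 · 10.448 / (26.019 · 1.3009) ≈ 0.015434
Gain = 20 log₁₀(0.015434) ≈ -36.23 dB
∠T = (84.51°) − (87.80° + 39.76°) = -43.05°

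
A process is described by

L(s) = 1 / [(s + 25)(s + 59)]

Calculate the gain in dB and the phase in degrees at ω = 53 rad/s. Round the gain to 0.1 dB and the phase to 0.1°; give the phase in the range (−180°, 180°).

At s = jω = j53:
pole (s+25): 25 + j53 → |·| = √(25²+53²) = √3434 ≈ 58.6, ∠ = arctan(53/25) ≈ 64.75°
pole (s+59): 59 + j53 → |·| = √(59²+53²) = √6290 ≈ 79.31, ∠ = arctan(53/59) ≈ 41.93°
|L| = 1 / 4647.6 ≈ 0.00021516
Gain = 20 log₁₀(0.00021516) ≈ -73.34 dB
∠L = 0.00° − 106.68° = -106.68°

-73.3 dB, -106.7°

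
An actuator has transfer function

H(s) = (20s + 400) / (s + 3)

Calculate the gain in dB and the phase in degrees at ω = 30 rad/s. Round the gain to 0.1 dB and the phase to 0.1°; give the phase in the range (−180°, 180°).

27.6 dB, -28.0°

Substitute s = j30:
Numerator: 20(j30) + 400 = 400 + j600
Denominator: (j30) + 3 = 3 + j30
|N| = √(400² + 600²) ≈ 721.11, ∠N ≈ 56.31°
|D| = √(3² + 30²) ≈ 30.15, ∠D ≈ 84.29°
|H| = 721.11 / 30.15 ≈ 23.917
Gain = 20 log₁₀(23.917) ≈ 27.57 dB
∠H = 56.31° − 84.29° = -27.98°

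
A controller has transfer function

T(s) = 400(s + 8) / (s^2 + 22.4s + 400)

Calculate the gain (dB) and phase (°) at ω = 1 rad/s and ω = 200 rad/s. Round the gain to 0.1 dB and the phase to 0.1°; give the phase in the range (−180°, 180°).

At s = jω = j1:
zero (s+8): 8 + j1 → |·| = √(8²+1²) = √65 ≈ 8.0623, ∠ = arctan(1/8) ≈ 7.13°
quadratic: (j1)² + 22.4·j1 + 400 = 399 + j22.4 → |·| ≈ 399.63, ∠ ≈ 3.21°
|T| = 400 · 8.0623 / 399.63 ≈ 8.0698
Gain = 20 log₁₀(8.0698) ≈ 18.14 dB
∠T = 7.13° − 3.21° = 3.92°

At s = jω = j200:
zero (s+8): 8 + j200 → |·| = √(8²+200²) = √40064 ≈ 200.16, ∠ = arctan(200/8) ≈ 87.71°
quadratic: (j200)² + 22.4·j200 + 400 = -39600 + j4480 → |·| ≈ 39853, ∠ ≈ 173.55°
|T| = 400 · 200.16 / 39853 ≈ 2.009
Gain = 20 log₁₀(2.009) ≈ 6.06 dB
∠T = 87.71° − 173.55° = -85.84°

ω = 1: 18.1 dB, 3.9°; ω = 200: 6.1 dB, -85.8°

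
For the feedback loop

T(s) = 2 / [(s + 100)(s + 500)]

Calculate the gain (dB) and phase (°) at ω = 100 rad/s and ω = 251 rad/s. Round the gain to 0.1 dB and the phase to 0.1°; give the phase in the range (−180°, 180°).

ω = 100: -91.1 dB, -56.3°; ω = 251: -97.6 dB, -94.9°

At s = jω = j100:
pole (s+100): 100 + j100 → |·| = √(100²+100²) = √20000 ≈ 141.42, ∠ = arctan(100/100) ≈ 45.00°
pole (s+500): 500 + j100 → |·| = √(500²+100²) = √260000 ≈ 509.9, ∠ = arctan(100/500) ≈ 11.31°
|T| = 2 / 72110 ≈ 2.7735e-05
Gain = 20 log₁₀(2.7735e-05) ≈ -91.14 dB
∠T = 0.00° − 56.31° = -56.31°

At s = jω = j251:
pole (s+100): 100 + j251 → |·| = √(100²+251²) = √73001 ≈ 270.19, ∠ = arctan(251/100) ≈ 68.28°
pole (s+500): 500 + j251 → |·| = √(500²+251²) = √313001 ≈ 559.46, ∠ = arctan(251/500) ≈ 26.66°
|T| = 2 / 1.5116e+05 ≈ 1.3231e-05
Gain = 20 log₁₀(1.3231e-05) ≈ -97.57 dB
∠T = 0.00° − 94.94° = -94.94°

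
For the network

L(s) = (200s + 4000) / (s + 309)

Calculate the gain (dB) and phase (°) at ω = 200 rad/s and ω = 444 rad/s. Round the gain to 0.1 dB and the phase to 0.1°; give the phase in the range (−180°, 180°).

Substitute s = j200:
Numerator: 200(j200) + 4000 = 4000 + j40000
Denominator: (j200) + 309 = 309 + j200
|N| = √(4000² + 40000²) ≈ 40200, ∠N ≈ 84.29°
|D| = √(309² + 200²) ≈ 368.08, ∠D ≈ 32.91°
|L| = 40200 / 368.08 ≈ 109.22
Gain = 20 log₁₀(109.22) ≈ 40.77 dB
∠L = 84.29° − 32.91° = 51.38°

Substitute s = j444:
Numerator: 200(j444) + 4000 = 4000 + j88800
Denominator: (j444) + 309 = 309 + j444
|N| = √(4000² + 88800²) ≈ 88890, ∠N ≈ 87.42°
|D| = √(309² + 444²) ≈ 540.94, ∠D ≈ 55.16°
|L| = 88890 / 540.94 ≈ 164.33
Gain = 20 log₁₀(164.33) ≈ 44.31 dB
∠L = 87.42° − 55.16° = 32.26°

ω = 200: 40.8 dB, 51.4°; ω = 444: 44.3 dB, 32.3°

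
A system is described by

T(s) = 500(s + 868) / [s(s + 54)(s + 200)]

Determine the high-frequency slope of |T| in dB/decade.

-40 dB/decade

Each pole contributes −20 dB/decade at high frequency; each zero contributes +20 dB/decade.
Net: 1 zero(s) − 3 pole(s) → -40 dB/decade.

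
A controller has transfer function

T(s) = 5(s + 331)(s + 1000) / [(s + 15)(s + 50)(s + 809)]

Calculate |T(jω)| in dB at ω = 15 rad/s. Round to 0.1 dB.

At s = jω = j15:
zero (s+331): 331 + j15 → |·| = √(331²+15²) = √109786 ≈ 331.34, ∠ = arctan(15/331) ≈ 2.59°
zero (s+1000): 1000 + j15 → |·| = √(1000²+15²) = √1000225 ≈ 1000.1, ∠ = arctan(15/1000) ≈ 0.86°
pole (s+15): 15 + j15 → |·| = √(15²+15²) = √450 ≈ 21.213, ∠ = arctan(15/15) ≈ 45.00°
pole (s+50): 50 + j15 → |·| = √(50²+15²) = √2725 ≈ 52.202, ∠ = arctan(15/50) ≈ 16.70°
pole (s+809): 809 + j15 → |·| = √(809²+15²) = √654706 ≈ 809.14, ∠ = arctan(15/809) ≈ 1.06°
|T| = 5 · 3.3137e+05 / 8.9601e+05 ≈ 1.8491
Gain = 20 log₁₀(1.8491) ≈ 5.34 dB

5.3 dB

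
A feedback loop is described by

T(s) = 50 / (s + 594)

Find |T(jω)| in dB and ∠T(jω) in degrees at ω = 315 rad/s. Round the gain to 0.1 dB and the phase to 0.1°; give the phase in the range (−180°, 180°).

-22.6 dB, -27.9°

At s = jω = j315:
pole (s+594): 594 + j315 → |·| = √(594²+315²) = √452061 ≈ 672.35, ∠ = arctan(315/594) ≈ 27.94°
|T| = 50 / 672.35 ≈ 0.074366
Gain = 20 log₁₀(0.074366) ≈ -22.57 dB
∠T = 0.00° − 27.94° = -27.94°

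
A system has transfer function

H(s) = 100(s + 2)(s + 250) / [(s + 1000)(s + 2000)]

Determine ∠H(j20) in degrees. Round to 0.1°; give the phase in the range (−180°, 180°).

At s = jω = j20:
zero (s+2): 2 + j20 → |·| = √(2²+20²) = √404 ≈ 20.1, ∠ = arctan(20/2) ≈ 84.29°
zero (s+250): 250 + j20 → |·| = √(250²+20²) = √62900 ≈ 250.8, ∠ = arctan(20/250) ≈ 4.57°
pole (s+1000): 1000 + j20 → |·| = √(1000²+20²) = √1000400 ≈ 1000.2, ∠ = arctan(20/1000) ≈ 1.15°
pole (s+2000): 2000 + j20 → |·| = √(2000²+20²) = √4000400 ≈ 2000.1, ∠ = arctan(20/2000) ≈ 0.57°
∠H = 88.86° − 1.72° = 87.14°

87.1°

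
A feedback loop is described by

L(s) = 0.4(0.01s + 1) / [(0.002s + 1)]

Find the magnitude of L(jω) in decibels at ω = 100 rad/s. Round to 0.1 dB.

At ω = 100 rad/s:
zero (1 + j100·0.01) = 1 + j1 → |·| ≈ 1.4142, ∠ ≈ 45.00°
pole (1 + j100·0.002) = 1 + j0.2 → |·| ≈ 1.0198, ∠ ≈ 11.31°
|L| = 0.4 · 1.4142 / (1.0198) ≈ 0.5547
Gain = 20 log₁₀(0.5547) ≈ -5.12 dB

-5.1 dB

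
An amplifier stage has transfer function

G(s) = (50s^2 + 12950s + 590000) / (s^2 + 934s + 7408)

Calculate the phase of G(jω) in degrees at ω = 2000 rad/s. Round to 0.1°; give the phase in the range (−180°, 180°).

17.7°

Substitute s = j2000:
Numerator: 50(j2000)^2 + 12950(j2000) + 590000 = -199410000 + j25900000
Denominator: (j2000)^2 + 934(j2000) + 7408 = -3992592 + j1868000
|N| = √(199410000² + 25900000²) ≈ 2.0108e+08, ∠N ≈ 172.60°
|D| = √(3992592² + 1868000²) ≈ 4.408e+06, ∠D ≈ 154.93°
∠G = 172.60° − 154.93° = 17.67°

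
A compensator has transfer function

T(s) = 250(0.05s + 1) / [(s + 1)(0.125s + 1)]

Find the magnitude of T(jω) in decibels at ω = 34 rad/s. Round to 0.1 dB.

10.4 dB

At ω = 34 rad/s:
zero (1 + j34·0.05) = 1 + j1.7 → |·| ≈ 1.9723, ∠ ≈ 59.53°
pole (1 + j34·1) = 1 + j34 → |·| ≈ 34.015, ∠ ≈ 88.32°
pole (1 + j34·0.125) = 1 + j4.25 → |·| ≈ 4.3661, ∠ ≈ 76.76°
|T| = 250 · 1.9723 / (34.015 · 4.3661) ≈ 3.3201
Gain = 20 log₁₀(3.3201) ≈ 10.42 dB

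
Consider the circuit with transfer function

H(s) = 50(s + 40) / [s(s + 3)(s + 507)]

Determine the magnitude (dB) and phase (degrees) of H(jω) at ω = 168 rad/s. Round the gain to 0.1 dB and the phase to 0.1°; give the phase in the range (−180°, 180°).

At s = jω = j168:
zero (s+40): 40 + j168 → |·| = √(40²+168²) = √29824 ≈ 172.7, ∠ = arctan(168/40) ≈ 76.61°
pole (s+3): 3 + j168 → |·| = √(3²+168²) = √28233 ≈ 168.03, ∠ = arctan(168/3) ≈ 88.98°
pole (s+507): 507 + j168 → |·| = √(507²+168²) = √285273 ≈ 534.11, ∠ = arctan(168/507) ≈ 18.33°
pole at origin: |s| = 168, ∠ = 90.00° (in denominator)
|H| = 50 · 172.7 / 1.5077e+07 ≈ 0.00057273
Gain = 20 log₁₀(0.00057273) ≈ -64.84 dB
∠H = 76.61° − 197.31° = -120.70°

-64.8 dB, -120.7°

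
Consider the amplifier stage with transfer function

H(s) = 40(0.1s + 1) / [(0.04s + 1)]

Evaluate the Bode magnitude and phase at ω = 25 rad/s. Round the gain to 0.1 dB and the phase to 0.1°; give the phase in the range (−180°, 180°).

At ω = 25 rad/s:
zero (1 + j25·0.1) = 1 + j2.5 → |·| ≈ 2.6926, ∠ ≈ 68.20°
pole (1 + j25·0.04) = 1 + j1 → |·| ≈ 1.4142, ∠ ≈ 45.00°
|H| = 40 · 2.6926 / (1.4142) ≈ 76.159
Gain = 20 log₁₀(76.159) ≈ 37.63 dB
∠H = (68.20°) − (45.00°) = 23.20°

37.6 dB, 23.2°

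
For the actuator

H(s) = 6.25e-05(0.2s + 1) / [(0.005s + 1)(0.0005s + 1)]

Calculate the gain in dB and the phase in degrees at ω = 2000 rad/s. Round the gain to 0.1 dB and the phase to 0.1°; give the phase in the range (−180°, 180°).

At ω = 2000 rad/s:
zero (1 + j2000·0.2) = 1 + j400 → |·| ≈ 400, ∠ ≈ 89.86°
pole (1 + j2000·0.005) = 1 + j10 → |·| ≈ 10.05, ∠ ≈ 84.29°
pole (1 + j2000·0.0005) = 1 + j1 → |·| ≈ 1.4142, ∠ ≈ 45.00°
|H| = 6.25e-05 · 400 / (10.05 · 1.4142) ≈ 0.001759
Gain = 20 log₁₀(0.001759) ≈ -55.09 dB
∠H = (89.86°) − (84.29° + 45.00°) = -39.43°

-55.1 dB, -39.4°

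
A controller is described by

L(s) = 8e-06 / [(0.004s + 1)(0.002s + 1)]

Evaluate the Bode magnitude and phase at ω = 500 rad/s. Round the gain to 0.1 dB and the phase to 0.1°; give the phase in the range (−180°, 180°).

At ω = 500 rad/s:
pole (1 + j500·0.004) = 1 + j2 → |·| ≈ 2.2361, ∠ ≈ 63.43°
pole (1 + j500·0.002) = 1 + j1 → |·| ≈ 1.4142, ∠ ≈ 45.00°
|L| = 8e-06 · 1 / (2.2361 · 1.4142) ≈ 2.5298e-06
Gain = 20 log₁₀(2.5298e-06) ≈ -111.94 dB
∠L = (0°) − (63.43° + 45.00°) = -108.43°

-111.9 dB, -108.4°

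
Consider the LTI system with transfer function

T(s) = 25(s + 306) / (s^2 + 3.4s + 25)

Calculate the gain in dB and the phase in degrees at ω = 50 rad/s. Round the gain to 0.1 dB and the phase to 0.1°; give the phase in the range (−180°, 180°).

At s = jω = j50:
zero (s+306): 306 + j50 → |·| = √(306²+50²) = √96136 ≈ 310.06, ∠ = arctan(50/306) ≈ 9.28°
quadratic: (j50)² + 3.4·j50 + 25 = -2475 + j170 → |·| ≈ 2480.8, ∠ ≈ 176.07°
|T| = 25 · 310.06 / 2480.8 ≈ 3.1246
Gain = 20 log₁₀(3.1246) ≈ 9.90 dB
∠T = 9.28° − 176.07° = -166.79°

9.9 dB, -166.8°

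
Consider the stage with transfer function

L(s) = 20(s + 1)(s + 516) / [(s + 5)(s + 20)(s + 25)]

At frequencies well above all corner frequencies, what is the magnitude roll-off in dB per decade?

Each pole contributes −20 dB/decade at high frequency; each zero contributes +20 dB/decade.
Net: 2 zero(s) − 3 pole(s) → -20 dB/decade.

-20 dB/decade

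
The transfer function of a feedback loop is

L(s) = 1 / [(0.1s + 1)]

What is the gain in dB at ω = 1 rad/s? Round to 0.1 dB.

At ω = 1 rad/s:
pole (1 + j1·0.1) = 1 + j0.1 → |·| ≈ 1.005, ∠ ≈ 5.71°
|L| = 1 · 1 / (1.005) ≈ 0.99502
Gain = 20 log₁₀(0.99502) ≈ -0.04 dB

-0.0 dB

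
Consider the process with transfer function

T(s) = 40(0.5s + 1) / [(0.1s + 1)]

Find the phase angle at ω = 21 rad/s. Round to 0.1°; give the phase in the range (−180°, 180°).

20.0°

At ω = 21 rad/s:
zero (1 + j21·0.5) = 1 + j10.5 → |·| ≈ 10.548, ∠ ≈ 84.56°
pole (1 + j21·0.1) = 1 + j2.1 → |·| ≈ 2.3259, ∠ ≈ 64.54°
∠T = (84.56°) − (64.54°) = 20.02°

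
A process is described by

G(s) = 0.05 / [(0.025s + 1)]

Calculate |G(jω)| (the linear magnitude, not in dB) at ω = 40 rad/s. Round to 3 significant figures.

0.0354

At ω = 40 rad/s:
pole (1 + j40·0.025) = 1 + j1 → |·| ≈ 1.4142, ∠ ≈ 45.00°
|G| = 0.05 · 1 / (1.4142) ≈ 0.035356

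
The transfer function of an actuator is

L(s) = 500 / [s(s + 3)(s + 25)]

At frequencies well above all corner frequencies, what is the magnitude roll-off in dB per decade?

-60 dB/decade

Each pole contributes −20 dB/decade at high frequency; each zero contributes +20 dB/decade.
Net: 0 zero(s) − 3 pole(s) → -60 dB/decade.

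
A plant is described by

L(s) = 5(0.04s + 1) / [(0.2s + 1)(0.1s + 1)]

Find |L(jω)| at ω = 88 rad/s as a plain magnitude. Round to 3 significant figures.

0.117

At ω = 88 rad/s:
zero (1 + j88·0.04) = 1 + j3.52 → |·| ≈ 3.6593, ∠ ≈ 74.14°
pole (1 + j88·0.2) = 1 + j17.6 → |·| ≈ 17.628, ∠ ≈ 86.75°
pole (1 + j88·0.1) = 1 + j8.8 → |·| ≈ 8.8566, ∠ ≈ 83.52°
|L| = 5 · 3.6593 / (17.628 · 8.8566) ≈ 0.11719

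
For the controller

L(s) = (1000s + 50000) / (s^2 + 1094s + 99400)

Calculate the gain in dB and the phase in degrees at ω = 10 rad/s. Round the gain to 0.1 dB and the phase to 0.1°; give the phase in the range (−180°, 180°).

Substitute s = j10:
Numerator: 1000(j10) + 50000 = 50000 + j10000
Denominator: (j10)^2 + 1094(j10) + 99400 = 99300 + j10940
|N| = √(50000² + 10000²) ≈ 50990, ∠N ≈ 11.31°
|D| = √(99300² + 10940²) ≈ 99901, ∠D ≈ 6.29°
|L| = 50990 / 99901 ≈ 0.51041
Gain = 20 log₁₀(0.51041) ≈ -5.84 dB
∠L = 11.31° − 6.29° = 5.02°

-5.8 dB, 5.0°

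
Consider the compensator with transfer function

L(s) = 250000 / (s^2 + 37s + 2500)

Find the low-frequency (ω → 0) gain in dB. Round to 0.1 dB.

L(0) = 250000 / 2500 = 100
20 log₁₀(100) ≈ 40.00 dB

40.0 dB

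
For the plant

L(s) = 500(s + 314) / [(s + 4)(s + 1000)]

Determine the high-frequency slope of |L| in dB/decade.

-20 dB/decade

Each pole contributes −20 dB/decade at high frequency; each zero contributes +20 dB/decade.
Net: 1 zero(s) − 2 pole(s) → -20 dB/decade.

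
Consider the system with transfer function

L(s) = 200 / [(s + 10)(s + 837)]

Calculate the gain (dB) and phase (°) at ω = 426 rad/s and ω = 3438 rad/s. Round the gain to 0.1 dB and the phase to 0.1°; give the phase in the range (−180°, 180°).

At s = jω = j426:
pole (s+10): 10 + j426 → |·| = √(10²+426²) = √181576 ≈ 426.12, ∠ = arctan(426/10) ≈ 88.66°
pole (s+837): 837 + j426 → |·| = √(837²+426²) = √882045 ≈ 939.17, ∠ = arctan(426/837) ≈ 26.97°
|L| = 200 / 4.002e+05 ≈ 0.00049975
Gain = 20 log₁₀(0.00049975) ≈ -66.02 dB
∠L = 0.00° − 115.63° = -115.63°

At s = jω = j3438:
pole (s+10): 10 + j3438 → |·| = √(10²+3438²) = √11819944 ≈ 3438, ∠ = arctan(3438/10) ≈ 89.83°
pole (s+837): 837 + j3438 → |·| = √(837²+3438²) = √12520413 ≈ 3538.4, ∠ = arctan(3438/837) ≈ 76.32°
|L| = 200 / 1.2165e+07 ≈ 1.6441e-05
Gain = 20 log₁₀(1.6441e-05) ≈ -95.68 dB
∠L = 0.00° − 166.15° = -166.15°

ω = 426: -66.0 dB, -115.6°; ω = 3438: -95.7 dB, -166.2°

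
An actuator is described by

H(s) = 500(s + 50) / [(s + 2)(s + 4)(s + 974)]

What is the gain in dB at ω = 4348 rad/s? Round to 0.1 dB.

-91.8 dB

At s = jω = j4348:
zero (s+50): 50 + j4348 → |·| = √(50²+4348²) = √18907604 ≈ 4348.3, ∠ = arctan(4348/50) ≈ 89.34°
pole (s+2): 2 + j4348 → |·| = √(2²+4348²) = √18905108 ≈ 4348, ∠ = arctan(4348/2) ≈ 89.97°
pole (s+4): 4 + j4348 → |·| = √(4²+4348²) = √18905120 ≈ 4348, ∠ = arctan(4348/4) ≈ 89.95°
pole (s+974): 974 + j4348 → |·| = √(974²+4348²) = √19853780 ≈ 4455.8, ∠ = arctan(4348/974) ≈ 77.37°
|H| = 500 · 4348.3 / 8.4237e+10 ≈ 2.581e-05
Gain = 20 log₁₀(2.581e-05) ≈ -91.76 dB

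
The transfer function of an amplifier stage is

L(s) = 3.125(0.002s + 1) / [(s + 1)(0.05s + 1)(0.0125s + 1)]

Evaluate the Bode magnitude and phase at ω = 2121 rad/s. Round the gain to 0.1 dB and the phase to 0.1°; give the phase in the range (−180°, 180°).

-112.8 dB, 169.5°

At ω = 2121 rad/s:
zero (1 + j2121·0.002) = 1 + j4.242 → |·| ≈ 4.3583, ∠ ≈ 76.74°
pole (1 + j2121·1) = 1 + j2121 → |·| ≈ 2121, ∠ ≈ 89.97°
pole (1 + j2121·0.05) = 1 + j106.05 → |·| ≈ 106.05, ∠ ≈ 89.46°
pole (1 + j2121·0.0125) = 1 + j26.5125 → |·| ≈ 26.531, ∠ ≈ 87.84°
|L| = 3.125 · 4.3583 / (2121 · 106.05 · 26.531) ≈ 2.2822e-06
Gain = 20 log₁₀(2.2822e-06) ≈ -112.83 dB
∠L = (76.74°) − (89.97° + 89.46° + 87.84°) = -190.53° ≡ 169.47° (principal value)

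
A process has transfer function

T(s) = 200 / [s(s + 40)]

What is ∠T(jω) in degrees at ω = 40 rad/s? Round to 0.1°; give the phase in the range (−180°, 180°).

At s = jω = j40:
pole (s+40): 40 + j40 → |·| = √(40²+40²) = √3200 ≈ 56.569, ∠ = arctan(40/40) ≈ 45.00°
pole at origin: |s| = 40, ∠ = 90.00° (in denominator)
∠T = 0.00° − 135.00° = -135.00°

-135.0°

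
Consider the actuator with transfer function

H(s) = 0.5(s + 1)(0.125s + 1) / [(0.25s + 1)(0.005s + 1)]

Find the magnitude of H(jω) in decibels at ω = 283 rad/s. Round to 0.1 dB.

At ω = 283 rad/s:
zero (1 + j283·1) = 1 + j283 → |·| ≈ 283, ∠ ≈ 89.80°
zero (1 + j283·0.125) = 1 + j35.375 → |·| ≈ 35.389, ∠ ≈ 88.38°
pole (1 + j283·0.25) = 1 + j70.75 → |·| ≈ 70.757, ∠ ≈ 89.19°
pole (1 + j283·0.005) = 1 + j1.415 → |·| ≈ 1.7327, ∠ ≈ 54.75°
|H| = 0.5 · 283 · 35.389 / (70.757 · 1.7327) ≈ 40.844
Gain = 20 log₁₀(40.844) ≈ 32.22 dB

32.2 dB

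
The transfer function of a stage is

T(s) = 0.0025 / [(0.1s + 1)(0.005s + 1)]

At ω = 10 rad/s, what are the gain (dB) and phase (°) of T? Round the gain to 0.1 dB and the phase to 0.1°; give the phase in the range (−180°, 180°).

At ω = 10 rad/s:
pole (1 + j10·0.1) = 1 + j1 → |·| ≈ 1.4142, ∠ ≈ 45.00°
pole (1 + j10·0.005) = 1 + j0.05 → |·| ≈ 1.0012, ∠ ≈ 2.86°
|T| = 0.0025 · 1 / (1.4142 · 1.0012) ≈ 0.0017657
Gain = 20 log₁₀(0.0017657) ≈ -55.06 dB
∠T = (0°) − (45.00° + 2.86°) = -47.86°

-55.1 dB, -47.9°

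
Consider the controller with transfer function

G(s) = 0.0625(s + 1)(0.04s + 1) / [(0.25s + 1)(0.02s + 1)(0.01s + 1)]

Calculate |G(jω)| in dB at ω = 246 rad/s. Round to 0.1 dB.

-14.6 dB

At ω = 246 rad/s:
zero (1 + j246·1) = 1 + j246 → |·| ≈ 246, ∠ ≈ 89.77°
zero (1 + j246·0.04) = 1 + j9.84 → |·| ≈ 9.8907, ∠ ≈ 84.20°
pole (1 + j246·0.25) = 1 + j61.5 → |·| ≈ 61.508, ∠ ≈ 89.07°
pole (1 + j246·0.02) = 1 + j4.92 → |·| ≈ 5.0206, ∠ ≈ 78.51°
pole (1 + j246·0.01) = 1 + j2.46 → |·| ≈ 2.6555, ∠ ≈ 67.88°
|G| = 0.0625 · 246 · 9.8907 / (61.508 · 5.0206 · 2.6555) ≈ 0.18544
Gain = 20 log₁₀(0.18544) ≈ -14.64 dB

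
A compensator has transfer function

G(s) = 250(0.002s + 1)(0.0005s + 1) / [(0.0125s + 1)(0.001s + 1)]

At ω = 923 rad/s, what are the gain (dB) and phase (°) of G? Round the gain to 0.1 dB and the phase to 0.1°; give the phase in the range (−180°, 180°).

At ω = 923 rad/s:
zero (1 + j923·0.002) = 1 + j1.846 → |·| ≈ 2.0995, ∠ ≈ 61.56°
zero (1 + j923·0.0005) = 1 + j0.4615 → |·| ≈ 1.1014, ∠ ≈ 24.77°
pole (1 + j923·0.0125) = 1 + j11.5375 → |·| ≈ 11.581, ∠ ≈ 85.05°
pole (1 + j923·0.001) = 1 + j0.923 → |·| ≈ 1.3609, ∠ ≈ 42.71°
|G| = 250 · 2.0995 · 1.1014 / (11.581 · 1.3609) ≈ 36.68
Gain = 20 log₁₀(36.68) ≈ 31.29 dB
∠G = (61.56° + 24.77°) − (85.05° + 42.71°) = -41.43°

31.3 dB, -41.4°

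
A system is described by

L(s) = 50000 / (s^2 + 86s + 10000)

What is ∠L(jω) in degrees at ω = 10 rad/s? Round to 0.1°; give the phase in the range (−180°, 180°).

-5.0°

At s = jω = j10:
quadratic: (j10)² + 86·j10 + 10000 = 9900 + j860 → |·| ≈ 9937.3, ∠ ≈ 4.96°
∠L = 0.00° − 4.96° = -4.96°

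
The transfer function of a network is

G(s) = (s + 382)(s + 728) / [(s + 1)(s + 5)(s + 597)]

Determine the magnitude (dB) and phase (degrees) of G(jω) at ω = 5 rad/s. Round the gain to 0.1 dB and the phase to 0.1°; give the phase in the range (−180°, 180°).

22.2 dB, -123.0°

At s = jω = j5:
zero (s+382): 382 + j5 → |·| = √(382²+5²) = √145949 ≈ 382.03, ∠ = arctan(5/382) ≈ 0.75°
zero (s+728): 728 + j5 → |·| = √(728²+5²) = √530009 ≈ 728.02, ∠ = arctan(5/728) ≈ 0.39°
pole (s+1): 1 + j5 → |·| = √(1²+5²) = √26 ≈ 5.099, ∠ = arctan(5/1) ≈ 78.69°
pole (s+5): 5 + j5 → |·| = √(5²+5²) = √50 ≈ 7.0711, ∠ = arctan(5/5) ≈ 45.00°
pole (s+597): 597 + j5 → |·| = √(597²+5²) = √356434 ≈ 597.02, ∠ = arctan(5/597) ≈ 0.48°
|G| = 1 · 2.7813e+05 / 21526 ≈ 12.921
Gain = 20 log₁₀(12.921) ≈ 22.23 dB
∠G = 1.14° − 124.17° = -123.03°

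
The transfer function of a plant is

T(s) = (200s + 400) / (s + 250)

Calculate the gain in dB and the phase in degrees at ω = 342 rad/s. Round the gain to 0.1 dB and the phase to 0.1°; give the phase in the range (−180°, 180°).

Substitute s = j342:
Numerator: 200(j342) + 400 = 400 + j68400
Denominator: (j342) + 250 = 250 + j342
|N| = √(400² + 68400²) ≈ 68401, ∠N ≈ 89.66°
|D| = √(250² + 342²) ≈ 423.63, ∠D ≈ 53.83°
|T| = 68401 / 423.63 ≈ 161.46
Gain = 20 log₁₀(161.46) ≈ 44.16 dB
∠T = 89.66° − 53.83° = 35.83°

44.2 dB, 35.8°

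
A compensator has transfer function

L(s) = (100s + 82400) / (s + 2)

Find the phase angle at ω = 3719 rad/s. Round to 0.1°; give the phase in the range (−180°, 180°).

Substitute s = j3719:
Numerator: 100(j3719) + 82400 = 82400 + j371900
Denominator: (j3719) + 2 = 2 + j3719
|N| = √(82400² + 371900²) ≈ 3.8092e+05, ∠N ≈ 77.51°
|D| = √(2² + 3719²) ≈ 3719, ∠D ≈ 89.97°
∠L = 77.51° − 89.97° = -12.46°

-12.5°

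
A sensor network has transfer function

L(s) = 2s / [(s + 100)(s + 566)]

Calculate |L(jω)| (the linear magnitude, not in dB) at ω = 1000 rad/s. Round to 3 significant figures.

0.00173

At s = jω = j1000:
zero at origin: s = j1000 → |·| = 1000, ∠ = 90.00°
pole (s+100): 100 + j1000 → |·| = √(100²+1000²) = √1010000 ≈ 1005, ∠ = arctan(1000/100) ≈ 84.29°
pole (s+566): 566 + j1000 → |·| = √(566²+1000²) = √1320356 ≈ 1149.1, ∠ = arctan(1000/566) ≈ 60.49°
|L| = 2 · 1000 / 1.1548e+06 ≈ 0.0017319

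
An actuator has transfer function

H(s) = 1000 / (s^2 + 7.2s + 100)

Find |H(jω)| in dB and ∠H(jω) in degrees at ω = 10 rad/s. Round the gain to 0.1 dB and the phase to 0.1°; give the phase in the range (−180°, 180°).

22.9 dB, -90.0°

At s = jω = j10:
quadratic: (j10)² + 7.2·j10 + 100 = 0 + j72 → |·| ≈ 72, ∠ ≈ 90.00°
|H| = 1000 / 72 ≈ 13.889
Gain = 20 log₁₀(13.889) ≈ 22.85 dB
∠H = 0.00° − 90.00° = -90.00°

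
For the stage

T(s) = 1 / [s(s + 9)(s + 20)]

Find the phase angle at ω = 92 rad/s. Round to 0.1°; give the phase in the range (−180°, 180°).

At s = jω = j92:
pole (s+9): 9 + j92 → |·| = √(9²+92²) = √8545 ≈ 92.439, ∠ = arctan(92/9) ≈ 84.41°
pole (s+20): 20 + j92 → |·| = √(20²+92²) = √8864 ≈ 94.149, ∠ = arctan(92/20) ≈ 77.74°
pole at origin: |s| = 92, ∠ = 90.00° (in denominator)
∠T = 0.00° − 252.15° = -252.15° ≡ 107.85° (principal value)

107.9°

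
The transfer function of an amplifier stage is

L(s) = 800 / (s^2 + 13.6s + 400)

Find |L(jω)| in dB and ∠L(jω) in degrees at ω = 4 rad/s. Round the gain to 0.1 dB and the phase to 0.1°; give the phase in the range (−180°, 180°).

At s = jω = j4:
quadratic: (j4)² + 13.6·j4 + 400 = 384 + j54.4 → |·| ≈ 387.83, ∠ ≈ 8.06°
|L| = 800 / 387.83 ≈ 2.0628
Gain = 20 log₁₀(2.0628) ≈ 6.29 dB
∠L = 0.00° − 8.06° = -8.06°

6.3 dB, -8.1°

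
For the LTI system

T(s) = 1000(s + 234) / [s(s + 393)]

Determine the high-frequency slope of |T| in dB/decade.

-20 dB/decade

Each pole contributes −20 dB/decade at high frequency; each zero contributes +20 dB/decade.
Net: 1 zero(s) − 2 pole(s) → -20 dB/decade.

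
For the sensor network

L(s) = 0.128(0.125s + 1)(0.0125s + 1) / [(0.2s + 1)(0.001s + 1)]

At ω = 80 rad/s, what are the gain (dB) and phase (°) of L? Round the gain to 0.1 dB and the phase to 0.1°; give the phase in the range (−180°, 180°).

At ω = 80 rad/s:
zero (1 + j80·0.125) = 1 + j10 → |·| ≈ 10.05, ∠ ≈ 84.29°
zero (1 + j80·0.0125) = 1 + j1 → |·| ≈ 1.4142, ∠ ≈ 45.00°
pole (1 + j80·0.2) = 1 + j16 → |·| ≈ 16.031, ∠ ≈ 86.42°
pole (1 + j80·0.001) = 1 + j0.08 → |·| ≈ 1.0032, ∠ ≈ 4.57°
|L| = 0.128 · 10.05 · 1.4142 / (16.031 · 1.0032) ≈ 0.11312
Gain = 20 log₁₀(0.11312) ≈ -18.93 dB
∠L = (84.29° + 45.00°) − (86.42° + 4.57°) = 38.30°

-18.9 dB, 38.3°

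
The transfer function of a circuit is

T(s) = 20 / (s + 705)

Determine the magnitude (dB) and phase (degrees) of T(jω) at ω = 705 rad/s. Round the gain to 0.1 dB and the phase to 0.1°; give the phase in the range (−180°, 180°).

At s = jω = j705:
pole (s+705): 705 + j705 → |·| = √(705²+705²) = √994050 ≈ 997.02, ∠ = arctan(705/705) ≈ 45.00°
|T| = 20 / 997.02 ≈ 0.02006
Gain = 20 log₁₀(0.02006) ≈ -33.95 dB
∠T = 0.00° − 45.00° = -45.00°

-34.0 dB, -45.0°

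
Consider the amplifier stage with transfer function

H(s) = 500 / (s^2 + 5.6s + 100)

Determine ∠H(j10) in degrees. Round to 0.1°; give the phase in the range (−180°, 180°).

At s = jω = j10:
quadratic: (j10)² + 5.6·j10 + 100 = 0 + j56 → |·| ≈ 56, ∠ ≈ 90.00°
∠H = 0.00° − 90.00° = -90.00°

-90.0°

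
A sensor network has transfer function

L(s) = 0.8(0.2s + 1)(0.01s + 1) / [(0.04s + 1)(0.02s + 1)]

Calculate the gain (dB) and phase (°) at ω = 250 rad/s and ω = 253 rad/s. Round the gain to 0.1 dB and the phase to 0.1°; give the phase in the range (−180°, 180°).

ω = 250: 6.5 dB, -5.9°; ω = 253: 6.4 dB, -5.9°

At ω = 250 rad/s:
zero (1 + j250·0.2) = 1 + j50 → |·| ≈ 50.01, ∠ ≈ 88.85°
zero (1 + j250·0.01) = 1 + j2.5 → |·| ≈ 2.6926, ∠ ≈ 68.20°
pole (1 + j250·0.04) = 1 + j10 → |·| ≈ 10.05, ∠ ≈ 84.29°
pole (1 + j250·0.02) = 1 + j5 → |·| ≈ 5.099, ∠ ≈ 78.69°
|L| = 0.8 · 50.01 · 2.6926 / (10.05 · 5.099) ≈ 2.1022
Gain = 20 log₁₀(2.1022) ≈ 6.45 dB
∠L = (88.85° + 68.20°) − (84.29° + 78.69°) = -5.93°

At ω = 253 rad/s:
zero (1 + j253·0.2) = 1 + j50.6 → |·| ≈ 50.61, ∠ ≈ 88.87°
zero (1 + j253·0.01) = 1 + j2.53 → |·| ≈ 2.7205, ∠ ≈ 68.43°
pole (1 + j253·0.04) = 1 + j10.12 → |·| ≈ 10.169, ∠ ≈ 84.36°
pole (1 + j253·0.02) = 1 + j5.06 → |·| ≈ 5.1579, ∠ ≈ 78.82°
|L| = 0.8 · 50.61 · 2.7205 / (10.169 · 5.1579) ≈ 2.1
Gain = 20 log₁₀(2.1) ≈ 6.44 dB
∠L = (88.87° + 68.43°) − (84.36° + 78.82°) = -5.88°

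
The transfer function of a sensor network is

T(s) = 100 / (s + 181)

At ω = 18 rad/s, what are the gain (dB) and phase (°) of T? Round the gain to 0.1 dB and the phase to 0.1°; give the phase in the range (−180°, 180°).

-5.2 dB, -5.7°

Substitute s = j18:
Numerator: 100 = 100 + j0
Denominator: (j18) + 181 = 181 + j18
|N| = √(100² + 0²) ≈ 100, ∠N ≈ 0.00°
|D| = √(181² + 18²) ≈ 181.89, ∠D ≈ 5.68°
|T| = 100 / 181.89 ≈ 0.54978
Gain = 20 log₁₀(0.54978) ≈ -5.20 dB
∠T = 0.00° − 5.68° = -5.68°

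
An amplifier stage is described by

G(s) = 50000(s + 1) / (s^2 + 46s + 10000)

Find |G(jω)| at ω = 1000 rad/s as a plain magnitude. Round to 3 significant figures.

At s = jω = j1000:
zero (s+1): 1 + j1000 → |·| = √(1²+1000²) = √1000001 ≈ 1000, ∠ = arctan(1000/1) ≈ 89.94°
quadratic: (j1000)² + 46·j1000 + 10000 = -990000 + j46000 → |·| ≈ 9.9107e+05, ∠ ≈ 177.34°
|G| = 50000 · 1000 / 9.9107e+05 ≈ 50.451

50.5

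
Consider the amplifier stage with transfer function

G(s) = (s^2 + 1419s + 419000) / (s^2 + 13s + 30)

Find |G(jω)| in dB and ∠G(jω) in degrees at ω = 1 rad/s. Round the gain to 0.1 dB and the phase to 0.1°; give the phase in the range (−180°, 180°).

Substitute s = j1:
Numerator: (j1)^2 + 1419(j1) + 419000 = 418999 + j1419
Denominator: (j1)^2 + 13(j1) + 30 = 29 + j13
|N| = √(418999² + 1419²) ≈ 4.19e+05, ∠N ≈ 0.19°
|D| = √(29² + 13²) ≈ 31.78, ∠D ≈ 24.15°
|G| = 4.19e+05 / 31.78 ≈ 13184
Gain = 20 log₁₀(13184) ≈ 82.40 dB
∠G = 0.19° − 24.15° = -23.96°

82.4 dB, -24.0°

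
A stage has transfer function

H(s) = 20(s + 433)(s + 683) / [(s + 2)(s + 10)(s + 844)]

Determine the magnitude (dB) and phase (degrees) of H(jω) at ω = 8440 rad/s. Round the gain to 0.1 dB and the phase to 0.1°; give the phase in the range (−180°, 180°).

At s = jω = j8440:
zero (s+433): 433 + j8440 → |·| = √(433²+8440²) = √71421089 ≈ 8451.1, ∠ = arctan(8440/433) ≈ 87.06°
zero (s+683): 683 + j8440 → |·| = √(683²+8440²) = √71700089 ≈ 8467.6, ∠ = arctan(8440/683) ≈ 85.37°
pole (s+2): 2 + j8440 → |·| = √(2²+8440²) = √71233604 ≈ 8440, ∠ = arctan(8440/2) ≈ 89.99°
pole (s+10): 10 + j8440 → |·| = √(10²+8440²) = √71233700 ≈ 8440, ∠ = arctan(8440/10) ≈ 89.93°
pole (s+844): 844 + j8440 → |·| = √(844²+8440²) = √71945936 ≈ 8482.1, ∠ = arctan(8440/844) ≈ 84.29°
|H| = 20 · 7.1561e+07 / 6.0421e+11 ≈ 0.0023687
Gain = 20 log₁₀(0.0023687) ≈ -52.51 dB
∠H = 172.43° − 264.21° = -91.78°

-52.5 dB, -91.8°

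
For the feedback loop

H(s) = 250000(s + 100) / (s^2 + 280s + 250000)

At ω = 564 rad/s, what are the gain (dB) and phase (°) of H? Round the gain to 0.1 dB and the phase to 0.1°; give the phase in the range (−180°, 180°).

58.4 dB, -33.4°

At s = jω = j564:
zero (s+100): 100 + j564 → |·| = √(100²+564²) = √328096 ≈ 572.8, ∠ = arctan(564/100) ≈ 79.95°
quadratic: (j564)² + 280·j564 + 250000 = -68096 + j157920 → |·| ≈ 1.7198e+05, ∠ ≈ 113.33°
|H| = 250000 · 572.8 / 1.7198e+05 ≈ 832.65
Gain = 20 log₁₀(832.65) ≈ 58.41 dB
∠H = 79.95° − 113.33° = -33.38°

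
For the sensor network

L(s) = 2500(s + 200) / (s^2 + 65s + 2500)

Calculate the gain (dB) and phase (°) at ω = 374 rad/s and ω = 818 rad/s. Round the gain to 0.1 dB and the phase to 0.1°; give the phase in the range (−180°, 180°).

At s = jω = j374:
zero (s+200): 200 + j374 → |·| = √(200²+374²) = √179876 ≈ 424.12, ∠ = arctan(374/200) ≈ 61.86°
quadratic: (j374)² + 65·j374 + 2500 = -137376 + j24310 → |·| ≈ 1.3951e+05, ∠ ≈ 169.96°
|L| = 2500 · 424.12 / 1.3951e+05 ≈ 7.6002
Gain = 20 log₁₀(7.6002) ≈ 17.62 dB
∠L = 61.86° − 169.96° = -108.10°

At s = jω = j818:
zero (s+200): 200 + j818 → |·| = √(200²+818²) = √709124 ≈ 842.1, ∠ = arctan(818/200) ≈ 76.26°
quadratic: (j818)² + 65·j818 + 2500 = -666624 + j53170 → |·| ≈ 6.6874e+05, ∠ ≈ 175.44°
|L| = 2500 · 842.1 / 6.6874e+05 ≈ 3.1481
Gain = 20 log₁₀(3.1481) ≈ 9.96 dB
∠L = 76.26° − 175.44° = -99.18°

ω = 374: 17.6 dB, -108.1°; ω = 818: 10.0 dB, -99.2°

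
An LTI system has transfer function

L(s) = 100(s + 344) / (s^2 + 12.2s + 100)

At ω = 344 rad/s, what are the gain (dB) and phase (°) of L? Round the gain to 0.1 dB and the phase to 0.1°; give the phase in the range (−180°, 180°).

-7.7 dB, -133.0°

At s = jω = j344:
zero (s+344): 344 + j344 → |·| = √(344²+344²) = √236672 ≈ 486.49, ∠ = arctan(344/344) ≈ 45.00°
quadratic: (j344)² + 12.2·j344 + 100 = -118236 + j4196.8 → |·| ≈ 1.1831e+05, ∠ ≈ 177.97°
|L| = 100 · 486.49 / 1.1831e+05 ≈ 0.4112
Gain = 20 log₁₀(0.4112) ≈ -7.72 dB
∠L = 45.00° − 177.97° = -132.97°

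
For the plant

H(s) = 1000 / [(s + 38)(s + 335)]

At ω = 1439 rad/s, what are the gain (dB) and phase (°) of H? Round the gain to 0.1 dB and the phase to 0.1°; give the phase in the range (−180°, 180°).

At s = jω = j1439:
pole (s+38): 38 + j1439 → |·| = √(38²+1439²) = √2072165 ≈ 1439.5, ∠ = arctan(1439/38) ≈ 88.49°
pole (s+335): 335 + j1439 → |·| = √(335²+1439²) = √2182946 ≈ 1477.5, ∠ = arctan(1439/335) ≈ 76.89°
|H| = 1000 / 2.1269e+06 ≈ 0.00047017
Gain = 20 log₁₀(0.00047017) ≈ -66.55 dB
∠H = 0.00° − 165.38° = -165.38°

-66.6 dB, -165.4°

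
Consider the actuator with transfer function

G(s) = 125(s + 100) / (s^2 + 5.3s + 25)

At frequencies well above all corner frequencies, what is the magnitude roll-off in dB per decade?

-20 dB/decade

Each pole contributes −20 dB/decade at high frequency; each zero contributes +20 dB/decade.
Net: 1 zero(s) − 2 pole(s) → -20 dB/decade.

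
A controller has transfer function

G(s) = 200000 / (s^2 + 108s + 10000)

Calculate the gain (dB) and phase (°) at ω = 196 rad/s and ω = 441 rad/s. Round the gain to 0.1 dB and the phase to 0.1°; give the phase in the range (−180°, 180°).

ω = 196: 15.0 dB, -143.3°; ω = 441: 0.4 dB, -165.5°

At s = jω = j196:
quadratic: (j196)² + 108·j196 + 10000 = -28416 + j21168 → |·| ≈ 35434, ∠ ≈ 143.32°
|G| = 200000 / 35434 ≈ 5.6443
Gain = 20 log₁₀(5.6443) ≈ 15.03 dB
∠G = 0.00° − 143.32° = -143.32°

At s = jω = j441:
quadratic: (j441)² + 108·j441 + 10000 = -184481 + j47628 → |·| ≈ 1.9053e+05, ∠ ≈ 165.52°
|G| = 200000 / 1.9053e+05 ≈ 1.0497
Gain = 20 log₁₀(1.0497) ≈ 0.42 dB
∠G = 0.00° − 165.52° = -165.52°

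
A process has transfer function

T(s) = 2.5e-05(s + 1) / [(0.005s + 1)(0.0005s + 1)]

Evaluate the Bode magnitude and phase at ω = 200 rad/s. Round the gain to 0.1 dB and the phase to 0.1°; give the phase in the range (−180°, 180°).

-49.1 dB, 39.0°

At ω = 200 rad/s:
zero (1 + j200·1) = 1 + j200 → |·| ≈ 200, ∠ ≈ 89.71°
pole (1 + j200·0.005) = 1 + j1 → |·| ≈ 1.4142, ∠ ≈ 45.00°
pole (1 + j200·0.0005) = 1 + j0.1 → |·| ≈ 1.005, ∠ ≈ 5.71°
|T| = 2.5e-05 · 200 / (1.4142 · 1.005) ≈ 0.003518
Gain = 20 log₁₀(0.003518) ≈ -49.07 dB
∠T = (89.71°) − (45.00° + 5.71°) = 39.00°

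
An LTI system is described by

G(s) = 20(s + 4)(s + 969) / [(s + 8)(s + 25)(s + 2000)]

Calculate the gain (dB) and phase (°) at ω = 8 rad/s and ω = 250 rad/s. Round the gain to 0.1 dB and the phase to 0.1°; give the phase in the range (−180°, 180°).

ω = 8: -10.7 dB, 0.9°; ω = 250: -28.1 dB, -76.0°

At s = jω = j8:
zero (s+4): 4 + j8 → |·| = √(4²+8²) = √80 ≈ 8.9443, ∠ = arctan(8/4) ≈ 63.43°
zero (s+969): 969 + j8 → |·| = √(969²+8²) = √939025 ≈ 969.03, ∠ = arctan(8/969) ≈ 0.47°
pole (s+8): 8 + j8 → |·| = √(8²+8²) = √128 ≈ 11.314, ∠ = arctan(8/8) ≈ 45.00°
pole (s+25): 25 + j8 → |·| = √(25²+8²) = √689 ≈ 26.249, ∠ = arctan(8/25) ≈ 17.74°
pole (s+2000): 2000 + j8 → |·| = √(2000²+8²) = √4000064 ≈ 2000, ∠ = arctan(8/2000) ≈ 0.23°
|G| = 20 · 8667.3 / 5.9396e+05 ≈ 0.29185
Gain = 20 log₁₀(0.29185) ≈ -10.70 dB
∠G = 63.90° − 62.97° = 0.93°

At s = jω = j250:
zero (s+4): 4 + j250 → |·| = √(4²+250²) = √62516 ≈ 250.03, ∠ = arctan(250/4) ≈ 89.08°
zero (s+969): 969 + j250 → |·| = √(969²+250²) = √1001461 ≈ 1000.7, ∠ = arctan(250/969) ≈ 14.47°
pole (s+8): 8 + j250 → |·| = √(8²+250²) = √62564 ≈ 250.13, ∠ = arctan(250/8) ≈ 88.17°
pole (s+25): 25 + j250 → |·| = √(25²+250²) = √63125 ≈ 251.25, ∠ = arctan(250/25) ≈ 84.29°
pole (s+2000): 2000 + j250 → |·| = √(2000²+250²) = √4062500 ≈ 2015.6, ∠ = arctan(250/2000) ≈ 7.13°
|G| = 20 · 2.5021e+05 / 1.2667e+08 ≈ 0.039506
Gain = 20 log₁₀(0.039506) ≈ -28.07 dB
∠G = 103.55° − 179.59° = -76.04°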